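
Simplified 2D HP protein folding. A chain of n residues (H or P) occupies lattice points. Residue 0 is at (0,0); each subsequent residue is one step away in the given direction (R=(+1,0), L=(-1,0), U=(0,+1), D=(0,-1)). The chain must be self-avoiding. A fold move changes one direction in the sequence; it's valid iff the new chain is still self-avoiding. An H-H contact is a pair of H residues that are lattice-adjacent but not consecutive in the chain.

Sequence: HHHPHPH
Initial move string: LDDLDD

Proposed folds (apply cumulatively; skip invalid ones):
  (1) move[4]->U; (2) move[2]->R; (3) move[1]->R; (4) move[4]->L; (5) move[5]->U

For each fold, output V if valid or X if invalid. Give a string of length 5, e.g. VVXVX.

Initial: LDDLDD -> [(0, 0), (-1, 0), (-1, -1), (-1, -2), (-2, -2), (-2, -3), (-2, -4)]
Fold 1: move[4]->U => LDDLUD INVALID (collision), skipped
Fold 2: move[2]->R => LDRLDD INVALID (collision), skipped
Fold 3: move[1]->R => LRDLDD INVALID (collision), skipped
Fold 4: move[4]->L => LDDLLD VALID
Fold 5: move[5]->U => LDDLLU VALID

Answer: XXXVV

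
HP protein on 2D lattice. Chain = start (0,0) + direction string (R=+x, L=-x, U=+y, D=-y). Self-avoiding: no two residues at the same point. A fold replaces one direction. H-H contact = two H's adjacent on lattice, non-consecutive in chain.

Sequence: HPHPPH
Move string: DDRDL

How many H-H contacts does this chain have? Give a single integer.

Positions: [(0, 0), (0, -1), (0, -2), (1, -2), (1, -3), (0, -3)]
H-H contact: residue 2 @(0,-2) - residue 5 @(0, -3)

Answer: 1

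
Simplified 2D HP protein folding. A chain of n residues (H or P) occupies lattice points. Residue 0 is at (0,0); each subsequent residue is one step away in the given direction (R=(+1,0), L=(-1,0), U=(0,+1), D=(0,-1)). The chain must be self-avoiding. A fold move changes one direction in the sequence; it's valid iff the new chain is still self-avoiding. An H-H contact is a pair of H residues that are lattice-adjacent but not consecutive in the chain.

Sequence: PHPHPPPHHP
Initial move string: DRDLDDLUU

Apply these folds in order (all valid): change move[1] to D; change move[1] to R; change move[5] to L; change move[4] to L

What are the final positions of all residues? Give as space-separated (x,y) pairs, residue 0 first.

Initial moves: DRDLDDLUU
Fold: move[1]->D => DDDLDDLUU (positions: [(0, 0), (0, -1), (0, -2), (0, -3), (-1, -3), (-1, -4), (-1, -5), (-2, -5), (-2, -4), (-2, -3)])
Fold: move[1]->R => DRDLDDLUU (positions: [(0, 0), (0, -1), (1, -1), (1, -2), (0, -2), (0, -3), (0, -4), (-1, -4), (-1, -3), (-1, -2)])
Fold: move[5]->L => DRDLDLLUU (positions: [(0, 0), (0, -1), (1, -1), (1, -2), (0, -2), (0, -3), (-1, -3), (-2, -3), (-2, -2), (-2, -1)])
Fold: move[4]->L => DRDLLLLUU (positions: [(0, 0), (0, -1), (1, -1), (1, -2), (0, -2), (-1, -2), (-2, -2), (-3, -2), (-3, -1), (-3, 0)])

Answer: (0,0) (0,-1) (1,-1) (1,-2) (0,-2) (-1,-2) (-2,-2) (-3,-2) (-3,-1) (-3,0)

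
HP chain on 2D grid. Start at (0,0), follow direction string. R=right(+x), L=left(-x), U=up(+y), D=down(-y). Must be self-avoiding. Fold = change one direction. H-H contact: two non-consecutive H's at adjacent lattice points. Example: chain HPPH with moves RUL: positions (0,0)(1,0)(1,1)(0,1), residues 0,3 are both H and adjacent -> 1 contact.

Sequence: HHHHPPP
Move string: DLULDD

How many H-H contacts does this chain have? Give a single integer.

Answer: 1

Derivation:
Positions: [(0, 0), (0, -1), (-1, -1), (-1, 0), (-2, 0), (-2, -1), (-2, -2)]
H-H contact: residue 0 @(0,0) - residue 3 @(-1, 0)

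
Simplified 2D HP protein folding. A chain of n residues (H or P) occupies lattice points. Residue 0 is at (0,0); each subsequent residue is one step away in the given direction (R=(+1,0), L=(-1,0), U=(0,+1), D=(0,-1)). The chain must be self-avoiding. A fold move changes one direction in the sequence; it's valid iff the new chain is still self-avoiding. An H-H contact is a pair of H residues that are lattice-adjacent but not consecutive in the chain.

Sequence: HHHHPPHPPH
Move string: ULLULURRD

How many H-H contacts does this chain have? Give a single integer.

Answer: 1

Derivation:
Positions: [(0, 0), (0, 1), (-1, 1), (-2, 1), (-2, 2), (-3, 2), (-3, 3), (-2, 3), (-1, 3), (-1, 2)]
H-H contact: residue 2 @(-1,1) - residue 9 @(-1, 2)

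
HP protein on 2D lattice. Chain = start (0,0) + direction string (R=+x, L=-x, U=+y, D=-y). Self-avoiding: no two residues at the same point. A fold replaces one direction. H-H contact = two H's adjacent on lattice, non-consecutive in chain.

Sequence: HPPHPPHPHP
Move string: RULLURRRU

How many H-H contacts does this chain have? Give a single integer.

Answer: 2

Derivation:
Positions: [(0, 0), (1, 0), (1, 1), (0, 1), (-1, 1), (-1, 2), (0, 2), (1, 2), (2, 2), (2, 3)]
H-H contact: residue 0 @(0,0) - residue 3 @(0, 1)
H-H contact: residue 3 @(0,1) - residue 6 @(0, 2)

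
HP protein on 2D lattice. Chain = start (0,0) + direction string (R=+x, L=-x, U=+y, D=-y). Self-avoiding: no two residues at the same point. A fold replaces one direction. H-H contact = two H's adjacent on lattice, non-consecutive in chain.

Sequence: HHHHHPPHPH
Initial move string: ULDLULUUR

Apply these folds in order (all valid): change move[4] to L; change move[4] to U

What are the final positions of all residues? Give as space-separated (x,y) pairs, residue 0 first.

Initial moves: ULDLULUUR
Fold: move[4]->L => ULDLLLUUR (positions: [(0, 0), (0, 1), (-1, 1), (-1, 0), (-2, 0), (-3, 0), (-4, 0), (-4, 1), (-4, 2), (-3, 2)])
Fold: move[4]->U => ULDLULUUR (positions: [(0, 0), (0, 1), (-1, 1), (-1, 0), (-2, 0), (-2, 1), (-3, 1), (-3, 2), (-3, 3), (-2, 3)])

Answer: (0,0) (0,1) (-1,1) (-1,0) (-2,0) (-2,1) (-3,1) (-3,2) (-3,3) (-2,3)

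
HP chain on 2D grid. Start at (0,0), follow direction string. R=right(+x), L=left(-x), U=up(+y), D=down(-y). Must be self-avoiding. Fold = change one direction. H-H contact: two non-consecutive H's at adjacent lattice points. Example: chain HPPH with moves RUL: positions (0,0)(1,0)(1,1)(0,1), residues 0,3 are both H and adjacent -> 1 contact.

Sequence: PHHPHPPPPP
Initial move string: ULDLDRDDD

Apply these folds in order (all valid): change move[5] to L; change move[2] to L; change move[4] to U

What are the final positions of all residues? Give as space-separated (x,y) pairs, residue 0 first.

Answer: (0,0) (0,1) (-1,1) (-2,1) (-3,1) (-3,2) (-4,2) (-4,1) (-4,0) (-4,-1)

Derivation:
Initial moves: ULDLDRDDD
Fold: move[5]->L => ULDLDLDDD (positions: [(0, 0), (0, 1), (-1, 1), (-1, 0), (-2, 0), (-2, -1), (-3, -1), (-3, -2), (-3, -3), (-3, -4)])
Fold: move[2]->L => ULLLDLDDD (positions: [(0, 0), (0, 1), (-1, 1), (-2, 1), (-3, 1), (-3, 0), (-4, 0), (-4, -1), (-4, -2), (-4, -3)])
Fold: move[4]->U => ULLLULDDD (positions: [(0, 0), (0, 1), (-1, 1), (-2, 1), (-3, 1), (-3, 2), (-4, 2), (-4, 1), (-4, 0), (-4, -1)])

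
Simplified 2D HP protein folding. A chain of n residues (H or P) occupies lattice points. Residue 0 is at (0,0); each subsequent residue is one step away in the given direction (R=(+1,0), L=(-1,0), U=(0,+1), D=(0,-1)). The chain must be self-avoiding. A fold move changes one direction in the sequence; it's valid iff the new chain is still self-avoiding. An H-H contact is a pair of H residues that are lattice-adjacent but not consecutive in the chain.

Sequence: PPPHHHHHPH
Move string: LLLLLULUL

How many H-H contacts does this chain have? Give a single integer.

Positions: [(0, 0), (-1, 0), (-2, 0), (-3, 0), (-4, 0), (-5, 0), (-5, 1), (-6, 1), (-6, 2), (-7, 2)]
No H-H contacts found.

Answer: 0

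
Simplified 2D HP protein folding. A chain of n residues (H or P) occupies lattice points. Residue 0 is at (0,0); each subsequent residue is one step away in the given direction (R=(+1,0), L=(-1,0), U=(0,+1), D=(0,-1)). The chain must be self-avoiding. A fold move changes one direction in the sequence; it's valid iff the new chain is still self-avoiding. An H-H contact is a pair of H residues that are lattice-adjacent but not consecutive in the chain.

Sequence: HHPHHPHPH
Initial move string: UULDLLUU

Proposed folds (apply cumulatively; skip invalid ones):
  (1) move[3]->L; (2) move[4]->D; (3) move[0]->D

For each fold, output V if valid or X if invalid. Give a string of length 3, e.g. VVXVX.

Initial: UULDLLUU -> [(0, 0), (0, 1), (0, 2), (-1, 2), (-1, 1), (-2, 1), (-3, 1), (-3, 2), (-3, 3)]
Fold 1: move[3]->L => UULLLLUU VALID
Fold 2: move[4]->D => UULLDLUU VALID
Fold 3: move[0]->D => DULLDLUU INVALID (collision), skipped

Answer: VVX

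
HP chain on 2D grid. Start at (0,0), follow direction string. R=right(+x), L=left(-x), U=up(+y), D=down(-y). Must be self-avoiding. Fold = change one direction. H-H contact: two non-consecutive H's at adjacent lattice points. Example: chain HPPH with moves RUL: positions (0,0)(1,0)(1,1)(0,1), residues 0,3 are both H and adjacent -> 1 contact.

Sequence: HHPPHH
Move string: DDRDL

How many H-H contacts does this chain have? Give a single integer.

Positions: [(0, 0), (0, -1), (0, -2), (1, -2), (1, -3), (0, -3)]
No H-H contacts found.

Answer: 0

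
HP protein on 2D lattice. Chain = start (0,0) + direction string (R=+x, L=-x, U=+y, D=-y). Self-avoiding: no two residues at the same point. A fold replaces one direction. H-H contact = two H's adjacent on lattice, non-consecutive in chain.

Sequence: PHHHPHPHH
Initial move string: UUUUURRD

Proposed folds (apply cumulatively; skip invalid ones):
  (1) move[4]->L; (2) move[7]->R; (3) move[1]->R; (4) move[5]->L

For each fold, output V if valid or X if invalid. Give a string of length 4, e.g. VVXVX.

Initial: UUUUURRD -> [(0, 0), (0, 1), (0, 2), (0, 3), (0, 4), (0, 5), (1, 5), (2, 5), (2, 4)]
Fold 1: move[4]->L => UUUULRRD INVALID (collision), skipped
Fold 2: move[7]->R => UUUUURRR VALID
Fold 3: move[1]->R => URUUURRR VALID
Fold 4: move[5]->L => URUUULRR INVALID (collision), skipped

Answer: XVVX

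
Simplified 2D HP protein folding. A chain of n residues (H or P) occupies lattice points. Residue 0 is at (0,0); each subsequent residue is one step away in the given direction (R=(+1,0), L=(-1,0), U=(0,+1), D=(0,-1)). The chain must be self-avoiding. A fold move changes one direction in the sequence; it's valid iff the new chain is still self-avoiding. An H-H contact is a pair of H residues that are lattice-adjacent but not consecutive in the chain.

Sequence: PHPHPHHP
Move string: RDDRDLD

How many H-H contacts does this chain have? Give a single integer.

Positions: [(0, 0), (1, 0), (1, -1), (1, -2), (2, -2), (2, -3), (1, -3), (1, -4)]
H-H contact: residue 3 @(1,-2) - residue 6 @(1, -3)

Answer: 1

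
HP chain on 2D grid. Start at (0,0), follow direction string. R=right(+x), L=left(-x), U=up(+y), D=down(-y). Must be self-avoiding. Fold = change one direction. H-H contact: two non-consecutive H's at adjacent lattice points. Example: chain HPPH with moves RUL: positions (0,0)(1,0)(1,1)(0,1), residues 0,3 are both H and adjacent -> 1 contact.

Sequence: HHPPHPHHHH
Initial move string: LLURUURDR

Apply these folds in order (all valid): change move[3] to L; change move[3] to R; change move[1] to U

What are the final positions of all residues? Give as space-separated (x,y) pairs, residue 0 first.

Answer: (0,0) (-1,0) (-1,1) (-1,2) (0,2) (0,3) (0,4) (1,4) (1,3) (2,3)

Derivation:
Initial moves: LLURUURDR
Fold: move[3]->L => LLULUURDR (positions: [(0, 0), (-1, 0), (-2, 0), (-2, 1), (-3, 1), (-3, 2), (-3, 3), (-2, 3), (-2, 2), (-1, 2)])
Fold: move[3]->R => LLURUURDR (positions: [(0, 0), (-1, 0), (-2, 0), (-2, 1), (-1, 1), (-1, 2), (-1, 3), (0, 3), (0, 2), (1, 2)])
Fold: move[1]->U => LUURUURDR (positions: [(0, 0), (-1, 0), (-1, 1), (-1, 2), (0, 2), (0, 3), (0, 4), (1, 4), (1, 3), (2, 3)])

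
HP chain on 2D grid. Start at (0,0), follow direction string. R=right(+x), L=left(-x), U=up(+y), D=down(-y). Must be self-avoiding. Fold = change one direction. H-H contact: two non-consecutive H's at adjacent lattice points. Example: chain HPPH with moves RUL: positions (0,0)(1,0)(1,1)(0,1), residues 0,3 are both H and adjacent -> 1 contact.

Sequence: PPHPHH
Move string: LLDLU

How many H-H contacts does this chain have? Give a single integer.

Answer: 1

Derivation:
Positions: [(0, 0), (-1, 0), (-2, 0), (-2, -1), (-3, -1), (-3, 0)]
H-H contact: residue 2 @(-2,0) - residue 5 @(-3, 0)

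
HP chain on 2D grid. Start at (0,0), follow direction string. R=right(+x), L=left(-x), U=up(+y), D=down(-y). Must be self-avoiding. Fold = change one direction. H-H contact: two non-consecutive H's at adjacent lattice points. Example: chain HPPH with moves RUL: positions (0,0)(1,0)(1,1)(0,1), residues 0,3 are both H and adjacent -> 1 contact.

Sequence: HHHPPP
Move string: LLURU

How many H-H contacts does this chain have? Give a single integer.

Answer: 0

Derivation:
Positions: [(0, 0), (-1, 0), (-2, 0), (-2, 1), (-1, 1), (-1, 2)]
No H-H contacts found.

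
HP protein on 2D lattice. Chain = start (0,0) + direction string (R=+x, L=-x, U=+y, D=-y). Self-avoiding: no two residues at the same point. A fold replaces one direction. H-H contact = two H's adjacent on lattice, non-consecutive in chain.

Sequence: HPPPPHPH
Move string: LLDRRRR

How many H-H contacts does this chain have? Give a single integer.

Answer: 1

Derivation:
Positions: [(0, 0), (-1, 0), (-2, 0), (-2, -1), (-1, -1), (0, -1), (1, -1), (2, -1)]
H-H contact: residue 0 @(0,0) - residue 5 @(0, -1)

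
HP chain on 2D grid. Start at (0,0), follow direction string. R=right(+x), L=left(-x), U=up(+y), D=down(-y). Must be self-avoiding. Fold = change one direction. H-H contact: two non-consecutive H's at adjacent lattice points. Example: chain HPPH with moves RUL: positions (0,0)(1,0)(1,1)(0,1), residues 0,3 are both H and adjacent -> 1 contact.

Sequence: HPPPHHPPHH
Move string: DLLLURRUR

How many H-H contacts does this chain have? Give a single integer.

Positions: [(0, 0), (0, -1), (-1, -1), (-2, -1), (-3, -1), (-3, 0), (-2, 0), (-1, 0), (-1, 1), (0, 1)]
H-H contact: residue 0 @(0,0) - residue 9 @(0, 1)

Answer: 1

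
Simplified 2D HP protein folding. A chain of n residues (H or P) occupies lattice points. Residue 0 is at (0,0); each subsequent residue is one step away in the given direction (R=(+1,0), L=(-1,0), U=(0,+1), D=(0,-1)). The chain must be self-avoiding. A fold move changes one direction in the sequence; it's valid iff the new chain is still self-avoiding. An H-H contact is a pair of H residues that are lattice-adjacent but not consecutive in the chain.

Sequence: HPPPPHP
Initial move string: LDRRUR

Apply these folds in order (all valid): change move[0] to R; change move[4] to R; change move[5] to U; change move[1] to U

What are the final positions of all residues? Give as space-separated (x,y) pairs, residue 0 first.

Answer: (0,0) (1,0) (1,1) (2,1) (3,1) (4,1) (4,2)

Derivation:
Initial moves: LDRRUR
Fold: move[0]->R => RDRRUR (positions: [(0, 0), (1, 0), (1, -1), (2, -1), (3, -1), (3, 0), (4, 0)])
Fold: move[4]->R => RDRRRR (positions: [(0, 0), (1, 0), (1, -1), (2, -1), (3, -1), (4, -1), (5, -1)])
Fold: move[5]->U => RDRRRU (positions: [(0, 0), (1, 0), (1, -1), (2, -1), (3, -1), (4, -1), (4, 0)])
Fold: move[1]->U => RURRRU (positions: [(0, 0), (1, 0), (1, 1), (2, 1), (3, 1), (4, 1), (4, 2)])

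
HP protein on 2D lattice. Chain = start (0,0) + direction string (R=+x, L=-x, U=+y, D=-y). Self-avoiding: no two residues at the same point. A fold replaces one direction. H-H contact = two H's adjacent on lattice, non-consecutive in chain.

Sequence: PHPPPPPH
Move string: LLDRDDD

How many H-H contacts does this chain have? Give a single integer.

Answer: 0

Derivation:
Positions: [(0, 0), (-1, 0), (-2, 0), (-2, -1), (-1, -1), (-1, -2), (-1, -3), (-1, -4)]
No H-H contacts found.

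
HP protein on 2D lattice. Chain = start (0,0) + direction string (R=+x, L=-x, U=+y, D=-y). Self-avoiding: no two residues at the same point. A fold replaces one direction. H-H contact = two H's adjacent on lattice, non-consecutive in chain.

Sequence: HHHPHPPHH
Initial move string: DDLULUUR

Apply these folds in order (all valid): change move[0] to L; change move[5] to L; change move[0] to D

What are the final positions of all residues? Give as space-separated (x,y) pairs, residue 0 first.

Answer: (0,0) (0,-1) (0,-2) (-1,-2) (-1,-1) (-2,-1) (-3,-1) (-3,0) (-2,0)

Derivation:
Initial moves: DDLULUUR
Fold: move[0]->L => LDLULUUR (positions: [(0, 0), (-1, 0), (-1, -1), (-2, -1), (-2, 0), (-3, 0), (-3, 1), (-3, 2), (-2, 2)])
Fold: move[5]->L => LDLULLUR (positions: [(0, 0), (-1, 0), (-1, -1), (-2, -1), (-2, 0), (-3, 0), (-4, 0), (-4, 1), (-3, 1)])
Fold: move[0]->D => DDLULLUR (positions: [(0, 0), (0, -1), (0, -2), (-1, -2), (-1, -1), (-2, -1), (-3, -1), (-3, 0), (-2, 0)])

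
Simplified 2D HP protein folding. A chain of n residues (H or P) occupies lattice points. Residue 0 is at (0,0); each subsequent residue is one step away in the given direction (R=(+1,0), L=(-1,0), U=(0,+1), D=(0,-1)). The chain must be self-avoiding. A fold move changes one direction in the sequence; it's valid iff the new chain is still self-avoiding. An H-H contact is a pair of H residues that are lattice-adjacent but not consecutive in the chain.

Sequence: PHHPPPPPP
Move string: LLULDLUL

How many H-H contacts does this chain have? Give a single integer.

Positions: [(0, 0), (-1, 0), (-2, 0), (-2, 1), (-3, 1), (-3, 0), (-4, 0), (-4, 1), (-5, 1)]
No H-H contacts found.

Answer: 0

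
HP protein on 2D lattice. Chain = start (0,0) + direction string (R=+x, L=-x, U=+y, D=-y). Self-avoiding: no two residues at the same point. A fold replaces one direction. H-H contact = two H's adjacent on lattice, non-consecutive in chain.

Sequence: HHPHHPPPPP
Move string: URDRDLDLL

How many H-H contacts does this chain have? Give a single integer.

Positions: [(0, 0), (0, 1), (1, 1), (1, 0), (2, 0), (2, -1), (1, -1), (1, -2), (0, -2), (-1, -2)]
H-H contact: residue 0 @(0,0) - residue 3 @(1, 0)

Answer: 1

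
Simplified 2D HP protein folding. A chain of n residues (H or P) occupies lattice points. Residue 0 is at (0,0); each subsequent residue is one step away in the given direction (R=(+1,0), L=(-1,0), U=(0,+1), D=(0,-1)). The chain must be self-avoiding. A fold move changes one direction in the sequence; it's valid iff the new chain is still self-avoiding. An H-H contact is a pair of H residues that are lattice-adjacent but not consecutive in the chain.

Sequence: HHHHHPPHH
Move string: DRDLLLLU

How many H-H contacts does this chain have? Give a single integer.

Answer: 1

Derivation:
Positions: [(0, 0), (0, -1), (1, -1), (1, -2), (0, -2), (-1, -2), (-2, -2), (-3, -2), (-3, -1)]
H-H contact: residue 1 @(0,-1) - residue 4 @(0, -2)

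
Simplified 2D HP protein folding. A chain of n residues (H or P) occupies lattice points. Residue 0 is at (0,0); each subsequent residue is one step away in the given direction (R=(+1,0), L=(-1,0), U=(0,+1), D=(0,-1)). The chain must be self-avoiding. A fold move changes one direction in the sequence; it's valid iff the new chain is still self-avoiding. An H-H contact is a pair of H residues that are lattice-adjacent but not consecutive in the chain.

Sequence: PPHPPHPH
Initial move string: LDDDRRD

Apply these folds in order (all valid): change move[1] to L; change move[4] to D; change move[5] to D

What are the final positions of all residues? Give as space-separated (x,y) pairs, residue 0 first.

Answer: (0,0) (-1,0) (-2,0) (-2,-1) (-2,-2) (-2,-3) (-2,-4) (-2,-5)

Derivation:
Initial moves: LDDDRRD
Fold: move[1]->L => LLDDRRD (positions: [(0, 0), (-1, 0), (-2, 0), (-2, -1), (-2, -2), (-1, -2), (0, -2), (0, -3)])
Fold: move[4]->D => LLDDDRD (positions: [(0, 0), (-1, 0), (-2, 0), (-2, -1), (-2, -2), (-2, -3), (-1, -3), (-1, -4)])
Fold: move[5]->D => LLDDDDD (positions: [(0, 0), (-1, 0), (-2, 0), (-2, -1), (-2, -2), (-2, -3), (-2, -4), (-2, -5)])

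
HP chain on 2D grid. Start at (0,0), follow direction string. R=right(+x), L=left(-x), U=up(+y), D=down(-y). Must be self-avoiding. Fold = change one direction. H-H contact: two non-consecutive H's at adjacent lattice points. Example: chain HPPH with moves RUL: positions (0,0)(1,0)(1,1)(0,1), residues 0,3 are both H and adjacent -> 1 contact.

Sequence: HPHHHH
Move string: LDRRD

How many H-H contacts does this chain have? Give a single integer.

Positions: [(0, 0), (-1, 0), (-1, -1), (0, -1), (1, -1), (1, -2)]
H-H contact: residue 0 @(0,0) - residue 3 @(0, -1)

Answer: 1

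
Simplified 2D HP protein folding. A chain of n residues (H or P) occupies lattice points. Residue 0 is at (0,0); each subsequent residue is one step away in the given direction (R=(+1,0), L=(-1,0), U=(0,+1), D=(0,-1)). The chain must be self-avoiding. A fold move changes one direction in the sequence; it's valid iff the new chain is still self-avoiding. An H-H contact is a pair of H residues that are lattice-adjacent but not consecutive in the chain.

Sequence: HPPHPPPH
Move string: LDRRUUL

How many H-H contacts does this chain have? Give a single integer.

Positions: [(0, 0), (-1, 0), (-1, -1), (0, -1), (1, -1), (1, 0), (1, 1), (0, 1)]
H-H contact: residue 0 @(0,0) - residue 7 @(0, 1)
H-H contact: residue 0 @(0,0) - residue 3 @(0, -1)

Answer: 2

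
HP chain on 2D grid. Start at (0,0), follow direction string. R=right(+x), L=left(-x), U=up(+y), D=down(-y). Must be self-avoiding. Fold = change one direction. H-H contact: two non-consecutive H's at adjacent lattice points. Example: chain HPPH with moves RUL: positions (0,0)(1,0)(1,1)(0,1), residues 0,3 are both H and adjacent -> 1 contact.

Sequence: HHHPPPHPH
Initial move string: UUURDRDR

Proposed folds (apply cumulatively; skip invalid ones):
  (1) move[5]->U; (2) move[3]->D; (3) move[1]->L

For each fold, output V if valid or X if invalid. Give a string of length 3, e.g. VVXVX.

Initial: UUURDRDR -> [(0, 0), (0, 1), (0, 2), (0, 3), (1, 3), (1, 2), (2, 2), (2, 1), (3, 1)]
Fold 1: move[5]->U => UUURDUDR INVALID (collision), skipped
Fold 2: move[3]->D => UUUDDRDR INVALID (collision), skipped
Fold 3: move[1]->L => ULURDRDR INVALID (collision), skipped

Answer: XXX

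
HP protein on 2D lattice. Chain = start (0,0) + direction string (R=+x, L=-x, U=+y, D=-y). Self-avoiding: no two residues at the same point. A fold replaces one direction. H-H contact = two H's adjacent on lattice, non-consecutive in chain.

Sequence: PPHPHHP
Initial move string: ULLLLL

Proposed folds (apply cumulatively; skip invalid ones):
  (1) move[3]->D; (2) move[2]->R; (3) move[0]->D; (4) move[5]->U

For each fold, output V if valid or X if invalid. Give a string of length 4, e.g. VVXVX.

Answer: VXVV

Derivation:
Initial: ULLLLL -> [(0, 0), (0, 1), (-1, 1), (-2, 1), (-3, 1), (-4, 1), (-5, 1)]
Fold 1: move[3]->D => ULLDLL VALID
Fold 2: move[2]->R => ULRDLL INVALID (collision), skipped
Fold 3: move[0]->D => DLLDLL VALID
Fold 4: move[5]->U => DLLDLU VALID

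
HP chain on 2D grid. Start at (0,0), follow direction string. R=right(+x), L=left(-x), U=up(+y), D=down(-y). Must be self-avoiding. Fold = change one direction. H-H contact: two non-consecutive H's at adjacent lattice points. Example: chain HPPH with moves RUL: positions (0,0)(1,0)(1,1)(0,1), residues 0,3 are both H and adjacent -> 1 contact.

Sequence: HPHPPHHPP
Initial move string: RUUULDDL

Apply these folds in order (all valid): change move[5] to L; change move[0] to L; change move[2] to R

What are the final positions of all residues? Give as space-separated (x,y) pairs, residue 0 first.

Initial moves: RUUULDDL
Fold: move[5]->L => RUUULLDL (positions: [(0, 0), (1, 0), (1, 1), (1, 2), (1, 3), (0, 3), (-1, 3), (-1, 2), (-2, 2)])
Fold: move[0]->L => LUUULLDL (positions: [(0, 0), (-1, 0), (-1, 1), (-1, 2), (-1, 3), (-2, 3), (-3, 3), (-3, 2), (-4, 2)])
Fold: move[2]->R => LURULLDL (positions: [(0, 0), (-1, 0), (-1, 1), (0, 1), (0, 2), (-1, 2), (-2, 2), (-2, 1), (-3, 1)])

Answer: (0,0) (-1,0) (-1,1) (0,1) (0,2) (-1,2) (-2,2) (-2,1) (-3,1)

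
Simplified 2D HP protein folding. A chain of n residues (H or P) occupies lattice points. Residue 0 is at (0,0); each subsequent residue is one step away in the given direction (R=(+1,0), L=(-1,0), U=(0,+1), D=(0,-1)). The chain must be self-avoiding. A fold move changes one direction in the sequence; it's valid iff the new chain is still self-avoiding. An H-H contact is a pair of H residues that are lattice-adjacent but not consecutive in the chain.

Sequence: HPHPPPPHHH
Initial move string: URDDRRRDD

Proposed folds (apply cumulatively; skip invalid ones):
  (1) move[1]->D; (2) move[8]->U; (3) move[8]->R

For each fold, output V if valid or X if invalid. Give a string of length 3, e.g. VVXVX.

Answer: XXV

Derivation:
Initial: URDDRRRDD -> [(0, 0), (0, 1), (1, 1), (1, 0), (1, -1), (2, -1), (3, -1), (4, -1), (4, -2), (4, -3)]
Fold 1: move[1]->D => UDDDRRRDD INVALID (collision), skipped
Fold 2: move[8]->U => URDDRRRDU INVALID (collision), skipped
Fold 3: move[8]->R => URDDRRRDR VALID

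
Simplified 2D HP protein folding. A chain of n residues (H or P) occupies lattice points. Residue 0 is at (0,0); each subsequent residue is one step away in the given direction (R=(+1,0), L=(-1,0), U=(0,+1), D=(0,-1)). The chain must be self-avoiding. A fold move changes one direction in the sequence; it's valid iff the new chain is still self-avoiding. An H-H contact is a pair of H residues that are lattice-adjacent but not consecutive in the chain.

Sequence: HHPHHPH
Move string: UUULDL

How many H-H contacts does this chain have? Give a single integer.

Positions: [(0, 0), (0, 1), (0, 2), (0, 3), (-1, 3), (-1, 2), (-2, 2)]
No H-H contacts found.

Answer: 0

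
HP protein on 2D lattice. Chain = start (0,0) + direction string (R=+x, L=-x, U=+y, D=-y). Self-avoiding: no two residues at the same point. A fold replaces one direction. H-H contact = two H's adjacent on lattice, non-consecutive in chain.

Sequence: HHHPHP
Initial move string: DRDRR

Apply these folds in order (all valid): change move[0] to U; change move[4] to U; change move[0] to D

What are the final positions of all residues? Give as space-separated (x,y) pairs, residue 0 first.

Answer: (0,0) (0,-1) (1,-1) (1,-2) (2,-2) (2,-1)

Derivation:
Initial moves: DRDRR
Fold: move[0]->U => URDRR (positions: [(0, 0), (0, 1), (1, 1), (1, 0), (2, 0), (3, 0)])
Fold: move[4]->U => URDRU (positions: [(0, 0), (0, 1), (1, 1), (1, 0), (2, 0), (2, 1)])
Fold: move[0]->D => DRDRU (positions: [(0, 0), (0, -1), (1, -1), (1, -2), (2, -2), (2, -1)])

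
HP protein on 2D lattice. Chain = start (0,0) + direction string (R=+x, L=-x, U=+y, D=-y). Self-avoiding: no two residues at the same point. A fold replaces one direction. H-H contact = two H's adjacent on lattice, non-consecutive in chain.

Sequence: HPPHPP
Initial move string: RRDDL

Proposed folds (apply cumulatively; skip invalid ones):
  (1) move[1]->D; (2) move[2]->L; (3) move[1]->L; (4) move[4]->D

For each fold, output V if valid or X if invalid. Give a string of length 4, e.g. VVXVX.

Initial: RRDDL -> [(0, 0), (1, 0), (2, 0), (2, -1), (2, -2), (1, -2)]
Fold 1: move[1]->D => RDDDL VALID
Fold 2: move[2]->L => RDLDL VALID
Fold 3: move[1]->L => RLLDL INVALID (collision), skipped
Fold 4: move[4]->D => RDLDD VALID

Answer: VVXV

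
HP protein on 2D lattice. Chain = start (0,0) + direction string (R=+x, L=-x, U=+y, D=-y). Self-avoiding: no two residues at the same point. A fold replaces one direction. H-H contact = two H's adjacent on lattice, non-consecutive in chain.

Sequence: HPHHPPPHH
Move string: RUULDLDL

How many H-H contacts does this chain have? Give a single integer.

Positions: [(0, 0), (1, 0), (1, 1), (1, 2), (0, 2), (0, 1), (-1, 1), (-1, 0), (-2, 0)]
H-H contact: residue 0 @(0,0) - residue 7 @(-1, 0)

Answer: 1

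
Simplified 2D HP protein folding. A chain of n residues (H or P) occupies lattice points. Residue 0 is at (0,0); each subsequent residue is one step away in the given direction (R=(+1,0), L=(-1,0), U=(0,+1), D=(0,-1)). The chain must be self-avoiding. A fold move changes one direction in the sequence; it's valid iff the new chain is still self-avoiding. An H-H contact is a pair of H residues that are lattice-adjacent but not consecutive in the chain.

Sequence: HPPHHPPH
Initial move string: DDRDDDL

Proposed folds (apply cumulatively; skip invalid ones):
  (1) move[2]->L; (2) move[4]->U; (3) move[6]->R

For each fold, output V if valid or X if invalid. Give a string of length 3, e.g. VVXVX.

Answer: VXV

Derivation:
Initial: DDRDDDL -> [(0, 0), (0, -1), (0, -2), (1, -2), (1, -3), (1, -4), (1, -5), (0, -5)]
Fold 1: move[2]->L => DDLDDDL VALID
Fold 2: move[4]->U => DDLDUDL INVALID (collision), skipped
Fold 3: move[6]->R => DDLDDDR VALID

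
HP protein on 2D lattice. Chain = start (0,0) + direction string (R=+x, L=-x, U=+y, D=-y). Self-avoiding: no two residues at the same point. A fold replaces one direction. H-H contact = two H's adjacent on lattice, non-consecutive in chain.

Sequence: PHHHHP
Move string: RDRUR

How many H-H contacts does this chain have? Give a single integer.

Positions: [(0, 0), (1, 0), (1, -1), (2, -1), (2, 0), (3, 0)]
H-H contact: residue 1 @(1,0) - residue 4 @(2, 0)

Answer: 1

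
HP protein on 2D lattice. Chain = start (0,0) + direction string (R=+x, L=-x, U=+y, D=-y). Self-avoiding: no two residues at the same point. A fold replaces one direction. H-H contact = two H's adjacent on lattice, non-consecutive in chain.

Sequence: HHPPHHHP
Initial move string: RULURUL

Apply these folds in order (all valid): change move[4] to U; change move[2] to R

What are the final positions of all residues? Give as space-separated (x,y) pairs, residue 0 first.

Answer: (0,0) (1,0) (1,1) (2,1) (2,2) (2,3) (2,4) (1,4)

Derivation:
Initial moves: RULURUL
Fold: move[4]->U => RULUUUL (positions: [(0, 0), (1, 0), (1, 1), (0, 1), (0, 2), (0, 3), (0, 4), (-1, 4)])
Fold: move[2]->R => RURUUUL (positions: [(0, 0), (1, 0), (1, 1), (2, 1), (2, 2), (2, 3), (2, 4), (1, 4)])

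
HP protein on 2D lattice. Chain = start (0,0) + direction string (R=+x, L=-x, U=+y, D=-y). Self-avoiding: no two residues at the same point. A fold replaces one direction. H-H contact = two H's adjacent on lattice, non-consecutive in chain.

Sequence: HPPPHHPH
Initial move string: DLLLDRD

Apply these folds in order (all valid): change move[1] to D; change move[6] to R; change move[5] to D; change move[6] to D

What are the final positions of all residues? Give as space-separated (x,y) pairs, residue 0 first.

Answer: (0,0) (0,-1) (0,-2) (-1,-2) (-2,-2) (-2,-3) (-2,-4) (-2,-5)

Derivation:
Initial moves: DLLLDRD
Fold: move[1]->D => DDLLDRD (positions: [(0, 0), (0, -1), (0, -2), (-1, -2), (-2, -2), (-2, -3), (-1, -3), (-1, -4)])
Fold: move[6]->R => DDLLDRR (positions: [(0, 0), (0, -1), (0, -2), (-1, -2), (-2, -2), (-2, -3), (-1, -3), (0, -3)])
Fold: move[5]->D => DDLLDDR (positions: [(0, 0), (0, -1), (0, -2), (-1, -2), (-2, -2), (-2, -3), (-2, -4), (-1, -4)])
Fold: move[6]->D => DDLLDDD (positions: [(0, 0), (0, -1), (0, -2), (-1, -2), (-2, -2), (-2, -3), (-2, -4), (-2, -5)])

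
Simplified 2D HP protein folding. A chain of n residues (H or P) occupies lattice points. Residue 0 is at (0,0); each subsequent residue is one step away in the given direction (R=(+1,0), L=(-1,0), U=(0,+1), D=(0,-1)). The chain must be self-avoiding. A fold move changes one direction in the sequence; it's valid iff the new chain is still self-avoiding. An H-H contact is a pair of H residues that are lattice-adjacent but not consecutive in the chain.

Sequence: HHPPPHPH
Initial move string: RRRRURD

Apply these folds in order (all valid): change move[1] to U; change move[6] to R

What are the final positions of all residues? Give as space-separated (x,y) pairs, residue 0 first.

Answer: (0,0) (1,0) (1,1) (2,1) (3,1) (3,2) (4,2) (5,2)

Derivation:
Initial moves: RRRRURD
Fold: move[1]->U => RURRURD (positions: [(0, 0), (1, 0), (1, 1), (2, 1), (3, 1), (3, 2), (4, 2), (4, 1)])
Fold: move[6]->R => RURRURR (positions: [(0, 0), (1, 0), (1, 1), (2, 1), (3, 1), (3, 2), (4, 2), (5, 2)])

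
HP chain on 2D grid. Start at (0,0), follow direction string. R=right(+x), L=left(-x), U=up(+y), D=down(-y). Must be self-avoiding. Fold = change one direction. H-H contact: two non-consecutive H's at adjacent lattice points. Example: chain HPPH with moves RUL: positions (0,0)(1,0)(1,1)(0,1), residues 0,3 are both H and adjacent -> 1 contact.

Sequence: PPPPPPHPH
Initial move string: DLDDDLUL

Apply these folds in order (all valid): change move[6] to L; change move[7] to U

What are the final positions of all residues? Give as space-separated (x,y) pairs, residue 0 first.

Initial moves: DLDDDLUL
Fold: move[6]->L => DLDDDLLL (positions: [(0, 0), (0, -1), (-1, -1), (-1, -2), (-1, -3), (-1, -4), (-2, -4), (-3, -4), (-4, -4)])
Fold: move[7]->U => DLDDDLLU (positions: [(0, 0), (0, -1), (-1, -1), (-1, -2), (-1, -3), (-1, -4), (-2, -4), (-3, -4), (-3, -3)])

Answer: (0,0) (0,-1) (-1,-1) (-1,-2) (-1,-3) (-1,-4) (-2,-4) (-3,-4) (-3,-3)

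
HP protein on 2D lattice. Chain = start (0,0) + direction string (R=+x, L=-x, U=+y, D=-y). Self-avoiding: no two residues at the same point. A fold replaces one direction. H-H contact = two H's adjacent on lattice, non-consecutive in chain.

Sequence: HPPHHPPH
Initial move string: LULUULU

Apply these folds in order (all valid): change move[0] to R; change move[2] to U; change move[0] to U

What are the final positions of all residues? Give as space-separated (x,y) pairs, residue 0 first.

Initial moves: LULUULU
Fold: move[0]->R => RULUULU (positions: [(0, 0), (1, 0), (1, 1), (0, 1), (0, 2), (0, 3), (-1, 3), (-1, 4)])
Fold: move[2]->U => RUUUULU (positions: [(0, 0), (1, 0), (1, 1), (1, 2), (1, 3), (1, 4), (0, 4), (0, 5)])
Fold: move[0]->U => UUUUULU (positions: [(0, 0), (0, 1), (0, 2), (0, 3), (0, 4), (0, 5), (-1, 5), (-1, 6)])

Answer: (0,0) (0,1) (0,2) (0,3) (0,4) (0,5) (-1,5) (-1,6)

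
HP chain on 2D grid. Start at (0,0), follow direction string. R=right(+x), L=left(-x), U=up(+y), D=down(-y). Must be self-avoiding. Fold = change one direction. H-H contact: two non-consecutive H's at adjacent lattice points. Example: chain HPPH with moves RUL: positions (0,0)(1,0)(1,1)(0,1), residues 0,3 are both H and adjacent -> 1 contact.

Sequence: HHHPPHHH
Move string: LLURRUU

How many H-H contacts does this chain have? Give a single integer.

Answer: 1

Derivation:
Positions: [(0, 0), (-1, 0), (-2, 0), (-2, 1), (-1, 1), (0, 1), (0, 2), (0, 3)]
H-H contact: residue 0 @(0,0) - residue 5 @(0, 1)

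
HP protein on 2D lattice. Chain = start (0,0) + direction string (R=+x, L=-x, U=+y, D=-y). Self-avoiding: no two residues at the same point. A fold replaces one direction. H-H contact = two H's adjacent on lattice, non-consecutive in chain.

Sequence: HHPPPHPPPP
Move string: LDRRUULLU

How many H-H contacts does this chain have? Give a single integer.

Answer: 1

Derivation:
Positions: [(0, 0), (-1, 0), (-1, -1), (0, -1), (1, -1), (1, 0), (1, 1), (0, 1), (-1, 1), (-1, 2)]
H-H contact: residue 0 @(0,0) - residue 5 @(1, 0)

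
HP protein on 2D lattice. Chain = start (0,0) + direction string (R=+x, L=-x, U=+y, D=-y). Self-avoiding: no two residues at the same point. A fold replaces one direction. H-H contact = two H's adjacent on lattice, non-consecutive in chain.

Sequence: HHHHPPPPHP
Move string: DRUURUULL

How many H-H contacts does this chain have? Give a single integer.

Positions: [(0, 0), (0, -1), (1, -1), (1, 0), (1, 1), (2, 1), (2, 2), (2, 3), (1, 3), (0, 3)]
H-H contact: residue 0 @(0,0) - residue 3 @(1, 0)

Answer: 1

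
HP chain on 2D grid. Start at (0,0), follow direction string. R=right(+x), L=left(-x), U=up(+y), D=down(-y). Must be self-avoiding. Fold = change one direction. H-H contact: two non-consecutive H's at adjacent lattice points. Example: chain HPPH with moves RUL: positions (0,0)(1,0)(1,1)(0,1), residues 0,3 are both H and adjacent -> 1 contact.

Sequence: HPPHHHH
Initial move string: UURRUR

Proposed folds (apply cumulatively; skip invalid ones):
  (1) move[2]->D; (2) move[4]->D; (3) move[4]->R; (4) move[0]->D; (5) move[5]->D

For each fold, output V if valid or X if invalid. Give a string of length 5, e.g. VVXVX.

Answer: XVVXV

Derivation:
Initial: UURRUR -> [(0, 0), (0, 1), (0, 2), (1, 2), (2, 2), (2, 3), (3, 3)]
Fold 1: move[2]->D => UUDRUR INVALID (collision), skipped
Fold 2: move[4]->D => UURRDR VALID
Fold 3: move[4]->R => UURRRR VALID
Fold 4: move[0]->D => DURRRR INVALID (collision), skipped
Fold 5: move[5]->D => UURRRD VALID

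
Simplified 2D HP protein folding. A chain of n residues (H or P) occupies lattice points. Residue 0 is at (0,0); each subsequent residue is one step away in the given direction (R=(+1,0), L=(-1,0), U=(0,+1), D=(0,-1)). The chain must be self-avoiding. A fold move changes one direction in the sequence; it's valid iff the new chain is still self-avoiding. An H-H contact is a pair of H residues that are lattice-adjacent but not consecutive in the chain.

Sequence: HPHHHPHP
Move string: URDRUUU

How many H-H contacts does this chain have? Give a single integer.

Positions: [(0, 0), (0, 1), (1, 1), (1, 0), (2, 0), (2, 1), (2, 2), (2, 3)]
H-H contact: residue 0 @(0,0) - residue 3 @(1, 0)

Answer: 1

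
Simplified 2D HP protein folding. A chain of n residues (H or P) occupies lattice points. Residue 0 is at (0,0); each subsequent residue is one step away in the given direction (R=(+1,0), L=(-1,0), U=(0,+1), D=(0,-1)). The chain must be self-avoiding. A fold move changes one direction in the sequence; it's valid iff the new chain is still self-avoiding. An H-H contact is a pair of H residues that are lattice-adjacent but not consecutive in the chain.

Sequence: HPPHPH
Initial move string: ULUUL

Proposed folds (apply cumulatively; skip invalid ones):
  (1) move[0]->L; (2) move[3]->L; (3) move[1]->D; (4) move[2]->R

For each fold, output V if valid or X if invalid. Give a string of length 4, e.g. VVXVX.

Answer: VVXX

Derivation:
Initial: ULUUL -> [(0, 0), (0, 1), (-1, 1), (-1, 2), (-1, 3), (-2, 3)]
Fold 1: move[0]->L => LLUUL VALID
Fold 2: move[3]->L => LLULL VALID
Fold 3: move[1]->D => LDULL INVALID (collision), skipped
Fold 4: move[2]->R => LLRLL INVALID (collision), skipped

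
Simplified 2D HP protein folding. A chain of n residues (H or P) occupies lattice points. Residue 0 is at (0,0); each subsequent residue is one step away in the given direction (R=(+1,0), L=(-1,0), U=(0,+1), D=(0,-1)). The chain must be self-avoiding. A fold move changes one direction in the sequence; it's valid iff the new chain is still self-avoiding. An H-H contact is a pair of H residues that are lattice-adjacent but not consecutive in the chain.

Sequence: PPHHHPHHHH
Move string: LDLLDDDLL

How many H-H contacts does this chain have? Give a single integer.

Answer: 0

Derivation:
Positions: [(0, 0), (-1, 0), (-1, -1), (-2, -1), (-3, -1), (-3, -2), (-3, -3), (-3, -4), (-4, -4), (-5, -4)]
No H-H contacts found.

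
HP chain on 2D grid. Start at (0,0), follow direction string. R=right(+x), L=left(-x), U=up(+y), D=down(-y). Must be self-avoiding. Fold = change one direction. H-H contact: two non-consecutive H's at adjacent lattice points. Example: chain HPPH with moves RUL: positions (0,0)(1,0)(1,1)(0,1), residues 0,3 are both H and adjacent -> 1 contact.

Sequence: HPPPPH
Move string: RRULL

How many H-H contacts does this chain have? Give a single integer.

Positions: [(0, 0), (1, 0), (2, 0), (2, 1), (1, 1), (0, 1)]
H-H contact: residue 0 @(0,0) - residue 5 @(0, 1)

Answer: 1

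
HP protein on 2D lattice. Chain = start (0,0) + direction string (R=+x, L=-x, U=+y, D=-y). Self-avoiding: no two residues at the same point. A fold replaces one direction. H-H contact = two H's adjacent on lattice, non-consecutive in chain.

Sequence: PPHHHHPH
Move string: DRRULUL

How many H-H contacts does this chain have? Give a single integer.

Answer: 1

Derivation:
Positions: [(0, 0), (0, -1), (1, -1), (2, -1), (2, 0), (1, 0), (1, 1), (0, 1)]
H-H contact: residue 2 @(1,-1) - residue 5 @(1, 0)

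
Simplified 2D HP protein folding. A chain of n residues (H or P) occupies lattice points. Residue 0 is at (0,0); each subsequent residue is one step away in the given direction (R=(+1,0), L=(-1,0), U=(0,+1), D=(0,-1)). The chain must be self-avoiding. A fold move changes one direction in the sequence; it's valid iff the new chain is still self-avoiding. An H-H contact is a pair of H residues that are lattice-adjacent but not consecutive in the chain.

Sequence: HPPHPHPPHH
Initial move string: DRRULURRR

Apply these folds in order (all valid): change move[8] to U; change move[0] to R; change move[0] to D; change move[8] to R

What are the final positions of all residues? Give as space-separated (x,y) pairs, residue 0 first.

Answer: (0,0) (0,-1) (1,-1) (2,-1) (2,0) (1,0) (1,1) (2,1) (3,1) (4,1)

Derivation:
Initial moves: DRRULURRR
Fold: move[8]->U => DRRULURRU (positions: [(0, 0), (0, -1), (1, -1), (2, -1), (2, 0), (1, 0), (1, 1), (2, 1), (3, 1), (3, 2)])
Fold: move[0]->R => RRRULURRU (positions: [(0, 0), (1, 0), (2, 0), (3, 0), (3, 1), (2, 1), (2, 2), (3, 2), (4, 2), (4, 3)])
Fold: move[0]->D => DRRULURRU (positions: [(0, 0), (0, -1), (1, -1), (2, -1), (2, 0), (1, 0), (1, 1), (2, 1), (3, 1), (3, 2)])
Fold: move[8]->R => DRRULURRR (positions: [(0, 0), (0, -1), (1, -1), (2, -1), (2, 0), (1, 0), (1, 1), (2, 1), (3, 1), (4, 1)])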